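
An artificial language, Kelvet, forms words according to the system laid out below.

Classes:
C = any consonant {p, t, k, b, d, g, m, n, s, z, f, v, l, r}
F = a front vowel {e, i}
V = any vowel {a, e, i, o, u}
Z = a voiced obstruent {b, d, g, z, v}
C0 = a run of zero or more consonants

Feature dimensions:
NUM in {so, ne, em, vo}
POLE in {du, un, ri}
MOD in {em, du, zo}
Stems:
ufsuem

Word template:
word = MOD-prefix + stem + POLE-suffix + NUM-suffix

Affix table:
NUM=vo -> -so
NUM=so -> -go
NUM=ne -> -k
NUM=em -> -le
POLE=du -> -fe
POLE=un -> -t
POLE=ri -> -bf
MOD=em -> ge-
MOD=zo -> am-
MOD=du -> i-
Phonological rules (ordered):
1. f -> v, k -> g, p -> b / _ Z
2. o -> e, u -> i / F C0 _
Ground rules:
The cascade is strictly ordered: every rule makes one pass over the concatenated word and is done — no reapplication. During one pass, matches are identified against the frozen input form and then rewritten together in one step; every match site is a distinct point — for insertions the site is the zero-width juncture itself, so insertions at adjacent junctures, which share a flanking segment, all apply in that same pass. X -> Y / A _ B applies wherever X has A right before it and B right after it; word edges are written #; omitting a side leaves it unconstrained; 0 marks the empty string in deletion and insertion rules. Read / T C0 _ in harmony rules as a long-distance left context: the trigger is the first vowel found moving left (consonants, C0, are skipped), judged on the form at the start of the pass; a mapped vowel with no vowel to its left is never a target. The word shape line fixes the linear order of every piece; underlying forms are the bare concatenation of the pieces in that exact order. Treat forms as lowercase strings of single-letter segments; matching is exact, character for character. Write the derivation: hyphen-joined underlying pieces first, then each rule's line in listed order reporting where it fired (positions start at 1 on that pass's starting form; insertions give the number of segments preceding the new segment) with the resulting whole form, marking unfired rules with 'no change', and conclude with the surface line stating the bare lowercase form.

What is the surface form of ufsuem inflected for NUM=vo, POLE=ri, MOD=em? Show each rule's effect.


underlying: ge-ufsuem-bf-so
1. f -> v, k -> g, p -> b / _ Z: no change
2. o -> e, u -> i / F C0 _: fires at position(s) 3, 12: geifsuembfse
surface: geifsuembfse


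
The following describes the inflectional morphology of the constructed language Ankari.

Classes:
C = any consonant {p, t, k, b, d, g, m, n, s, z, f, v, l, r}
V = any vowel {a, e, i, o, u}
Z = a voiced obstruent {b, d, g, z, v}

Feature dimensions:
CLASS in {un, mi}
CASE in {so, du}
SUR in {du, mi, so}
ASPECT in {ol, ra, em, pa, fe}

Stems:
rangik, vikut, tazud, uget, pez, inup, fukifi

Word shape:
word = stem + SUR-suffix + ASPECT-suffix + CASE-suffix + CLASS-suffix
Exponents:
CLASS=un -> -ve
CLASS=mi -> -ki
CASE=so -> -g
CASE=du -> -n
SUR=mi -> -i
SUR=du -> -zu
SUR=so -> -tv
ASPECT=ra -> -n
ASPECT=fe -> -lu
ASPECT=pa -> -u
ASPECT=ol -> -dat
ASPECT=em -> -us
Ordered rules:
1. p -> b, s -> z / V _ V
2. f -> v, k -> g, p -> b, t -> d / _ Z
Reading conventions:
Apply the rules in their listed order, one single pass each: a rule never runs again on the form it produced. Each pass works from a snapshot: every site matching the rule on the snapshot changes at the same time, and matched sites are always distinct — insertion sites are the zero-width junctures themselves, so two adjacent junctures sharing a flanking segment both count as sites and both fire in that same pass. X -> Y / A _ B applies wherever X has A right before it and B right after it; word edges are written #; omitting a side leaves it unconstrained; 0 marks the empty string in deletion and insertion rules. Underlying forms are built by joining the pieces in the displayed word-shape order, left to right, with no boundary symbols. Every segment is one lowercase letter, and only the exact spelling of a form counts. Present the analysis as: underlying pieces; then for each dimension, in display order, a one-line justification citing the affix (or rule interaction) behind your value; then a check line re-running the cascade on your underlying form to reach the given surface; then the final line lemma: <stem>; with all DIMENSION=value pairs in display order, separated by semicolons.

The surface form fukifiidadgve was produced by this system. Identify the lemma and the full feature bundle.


underlying: fukifi-i-dat-g-ve
CLASS=un - signalled by the affix -ve
CASE=so - signalled by the affix -g
SUR=mi - signalled by the affix -i
ASPECT=ol - signalled by the affix -dat
check: fukifiidatgve -> fukifiidatgve -> fukifiidadgve
lemma: fukifi; CLASS=un; CASE=so; SUR=mi; ASPECT=ol


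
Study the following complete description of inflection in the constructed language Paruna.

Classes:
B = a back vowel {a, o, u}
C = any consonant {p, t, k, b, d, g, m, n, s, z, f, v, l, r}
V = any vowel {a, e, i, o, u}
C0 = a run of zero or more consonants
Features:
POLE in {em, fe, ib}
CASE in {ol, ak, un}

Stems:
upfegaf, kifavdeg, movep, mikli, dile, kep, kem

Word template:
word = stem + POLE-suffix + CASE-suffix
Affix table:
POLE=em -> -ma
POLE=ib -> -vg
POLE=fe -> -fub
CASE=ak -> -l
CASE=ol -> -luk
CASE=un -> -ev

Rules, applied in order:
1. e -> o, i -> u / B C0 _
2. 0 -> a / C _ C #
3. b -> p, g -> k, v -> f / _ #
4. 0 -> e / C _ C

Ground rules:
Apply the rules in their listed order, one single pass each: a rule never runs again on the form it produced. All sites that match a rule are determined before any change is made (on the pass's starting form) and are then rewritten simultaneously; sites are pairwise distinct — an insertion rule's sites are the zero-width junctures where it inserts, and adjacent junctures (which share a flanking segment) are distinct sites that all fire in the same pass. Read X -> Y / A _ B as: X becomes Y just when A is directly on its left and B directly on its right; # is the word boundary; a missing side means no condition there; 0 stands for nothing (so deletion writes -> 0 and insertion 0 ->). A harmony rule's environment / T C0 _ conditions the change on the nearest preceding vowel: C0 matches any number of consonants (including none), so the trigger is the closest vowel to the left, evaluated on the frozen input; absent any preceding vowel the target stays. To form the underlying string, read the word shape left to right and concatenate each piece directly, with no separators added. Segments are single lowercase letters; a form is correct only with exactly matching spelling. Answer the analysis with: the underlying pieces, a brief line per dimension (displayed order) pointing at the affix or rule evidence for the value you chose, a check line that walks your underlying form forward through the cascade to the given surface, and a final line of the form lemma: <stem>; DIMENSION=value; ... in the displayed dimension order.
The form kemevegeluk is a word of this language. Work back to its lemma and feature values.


underlying: kem-vg-luk
POLE=ib - signalled by the affix -vg
CASE=ol - signalled by the affix -luk
check: kemvgluk -> kemvgluk -> kemvgluk -> kemvgluk -> kemevegeluk
lemma: kem; POLE=ib; CASE=ol


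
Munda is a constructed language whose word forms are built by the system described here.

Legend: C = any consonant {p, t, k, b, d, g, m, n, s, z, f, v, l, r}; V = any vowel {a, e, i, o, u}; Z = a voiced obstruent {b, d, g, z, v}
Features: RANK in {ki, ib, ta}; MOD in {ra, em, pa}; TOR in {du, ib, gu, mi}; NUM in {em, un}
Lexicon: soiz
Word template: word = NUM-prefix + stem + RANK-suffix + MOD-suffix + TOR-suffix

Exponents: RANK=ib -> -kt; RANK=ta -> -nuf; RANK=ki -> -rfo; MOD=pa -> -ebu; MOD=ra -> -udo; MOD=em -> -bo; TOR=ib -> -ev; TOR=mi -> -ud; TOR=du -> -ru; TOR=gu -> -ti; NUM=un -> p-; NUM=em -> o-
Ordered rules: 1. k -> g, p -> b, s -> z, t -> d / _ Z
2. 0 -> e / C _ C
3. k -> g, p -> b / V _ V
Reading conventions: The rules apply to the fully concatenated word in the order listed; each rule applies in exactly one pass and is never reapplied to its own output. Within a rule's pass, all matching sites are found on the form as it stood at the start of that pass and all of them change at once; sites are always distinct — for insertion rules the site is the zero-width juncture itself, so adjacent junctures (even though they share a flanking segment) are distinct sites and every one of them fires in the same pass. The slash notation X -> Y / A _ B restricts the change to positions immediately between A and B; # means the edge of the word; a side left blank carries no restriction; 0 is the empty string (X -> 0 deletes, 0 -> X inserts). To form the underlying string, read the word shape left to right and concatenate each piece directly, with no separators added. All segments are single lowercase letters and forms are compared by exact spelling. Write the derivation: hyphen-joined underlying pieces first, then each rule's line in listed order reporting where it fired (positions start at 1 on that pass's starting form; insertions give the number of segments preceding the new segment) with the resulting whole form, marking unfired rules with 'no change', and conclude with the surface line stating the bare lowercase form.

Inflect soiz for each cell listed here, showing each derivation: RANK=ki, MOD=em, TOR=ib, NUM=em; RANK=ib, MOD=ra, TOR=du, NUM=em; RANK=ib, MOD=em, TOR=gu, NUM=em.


cell RANK=ki, MOD=em, TOR=ib, NUM=em:
underlying: o-soiz-rfo-bo-ev
1. k -> g, p -> b, s -> z, t -> d / _ Z: no change
2. 0 -> e / C _ C: inserts after position(s) 5, 6: osoizerefoboev
3. k -> g, p -> b / V _ V: no change
surface: osoizerefoboev

cell RANK=ib, MOD=ra, TOR=du, NUM=em:
underlying: o-soiz-kt-udo-ru
1. k -> g, p -> b, s -> z, t -> d / _ Z: no change
2. 0 -> e / C _ C: inserts after position(s) 5, 6: osoizeketudoru
3. k -> g, p -> b / V _ V: fires at position(s) 7: osoizegetudoru
surface: osoizegetudoru

cell RANK=ib, MOD=em, TOR=gu, NUM=em:
underlying: o-soiz-kt-bo-ti
1. k -> g, p -> b, s -> z, t -> d / _ Z: fires at position(s) 7: osoizkdboti
2. 0 -> e / C _ C: inserts after position(s) 5, 6, 7: osoizekedeboti
3. k -> g, p -> b / V _ V: fires at position(s) 7: osoizegedeboti
surface: osoizegedeboti


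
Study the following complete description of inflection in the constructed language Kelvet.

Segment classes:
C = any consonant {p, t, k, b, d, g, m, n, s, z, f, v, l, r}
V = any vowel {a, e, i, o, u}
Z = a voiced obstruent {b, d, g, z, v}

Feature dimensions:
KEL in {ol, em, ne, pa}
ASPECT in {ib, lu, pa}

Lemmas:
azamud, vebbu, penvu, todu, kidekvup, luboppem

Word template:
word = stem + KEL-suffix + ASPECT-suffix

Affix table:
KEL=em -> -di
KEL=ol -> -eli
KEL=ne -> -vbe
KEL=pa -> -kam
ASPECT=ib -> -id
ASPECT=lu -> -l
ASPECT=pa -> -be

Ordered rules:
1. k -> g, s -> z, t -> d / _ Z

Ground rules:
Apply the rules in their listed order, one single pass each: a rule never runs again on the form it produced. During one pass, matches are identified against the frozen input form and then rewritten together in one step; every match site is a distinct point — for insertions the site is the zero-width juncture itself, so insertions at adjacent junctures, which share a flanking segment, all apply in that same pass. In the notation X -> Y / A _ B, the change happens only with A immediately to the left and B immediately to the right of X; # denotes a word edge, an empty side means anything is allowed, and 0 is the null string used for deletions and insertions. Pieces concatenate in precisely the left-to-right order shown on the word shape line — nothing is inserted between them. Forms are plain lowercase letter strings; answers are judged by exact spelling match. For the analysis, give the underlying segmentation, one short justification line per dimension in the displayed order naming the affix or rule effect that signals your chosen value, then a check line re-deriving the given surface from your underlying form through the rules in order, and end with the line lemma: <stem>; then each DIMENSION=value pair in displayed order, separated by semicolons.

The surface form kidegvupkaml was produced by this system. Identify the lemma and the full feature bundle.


underlying: kidekvup-kam-l
KEL=pa - signalled by the affix -kam
ASPECT=lu - signalled by the affix -l
check: kidekvupkaml -> kidegvupkaml
lemma: kidekvup; KEL=pa; ASPECT=lu


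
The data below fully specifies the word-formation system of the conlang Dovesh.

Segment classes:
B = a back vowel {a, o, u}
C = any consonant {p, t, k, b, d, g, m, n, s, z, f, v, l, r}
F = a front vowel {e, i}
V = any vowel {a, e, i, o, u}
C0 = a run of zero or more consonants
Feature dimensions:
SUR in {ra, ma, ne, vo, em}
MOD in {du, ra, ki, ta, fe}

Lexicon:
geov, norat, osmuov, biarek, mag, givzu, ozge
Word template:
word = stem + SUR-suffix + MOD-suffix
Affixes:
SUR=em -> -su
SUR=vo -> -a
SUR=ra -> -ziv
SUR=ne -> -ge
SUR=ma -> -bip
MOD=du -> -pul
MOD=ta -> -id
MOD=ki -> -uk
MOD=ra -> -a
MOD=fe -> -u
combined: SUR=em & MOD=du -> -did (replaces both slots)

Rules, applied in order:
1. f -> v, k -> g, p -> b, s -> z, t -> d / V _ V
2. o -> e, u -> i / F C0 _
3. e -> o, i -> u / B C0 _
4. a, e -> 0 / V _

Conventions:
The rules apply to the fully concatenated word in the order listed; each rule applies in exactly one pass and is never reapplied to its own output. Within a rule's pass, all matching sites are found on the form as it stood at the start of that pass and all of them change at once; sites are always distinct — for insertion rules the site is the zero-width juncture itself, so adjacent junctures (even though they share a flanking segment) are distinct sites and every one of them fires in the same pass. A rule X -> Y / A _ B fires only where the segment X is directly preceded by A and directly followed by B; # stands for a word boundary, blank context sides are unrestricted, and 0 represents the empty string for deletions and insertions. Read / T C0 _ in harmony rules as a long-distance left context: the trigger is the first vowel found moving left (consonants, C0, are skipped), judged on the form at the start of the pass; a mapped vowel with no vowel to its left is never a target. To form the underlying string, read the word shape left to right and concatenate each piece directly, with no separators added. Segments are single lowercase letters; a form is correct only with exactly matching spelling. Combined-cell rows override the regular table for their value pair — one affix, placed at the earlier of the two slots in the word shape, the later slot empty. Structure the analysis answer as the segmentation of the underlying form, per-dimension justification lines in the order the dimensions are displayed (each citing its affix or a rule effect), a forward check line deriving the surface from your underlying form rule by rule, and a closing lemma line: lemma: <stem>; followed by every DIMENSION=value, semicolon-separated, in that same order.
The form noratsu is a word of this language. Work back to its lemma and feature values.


underlying: norat-su-a
SUR=em - signalled by the affix -su
MOD=ra - signalled by the affix -a
check: noratsua -> noratsua -> noratsua -> noratsua -> noratsu
lemma: norat; SUR=em; MOD=ra


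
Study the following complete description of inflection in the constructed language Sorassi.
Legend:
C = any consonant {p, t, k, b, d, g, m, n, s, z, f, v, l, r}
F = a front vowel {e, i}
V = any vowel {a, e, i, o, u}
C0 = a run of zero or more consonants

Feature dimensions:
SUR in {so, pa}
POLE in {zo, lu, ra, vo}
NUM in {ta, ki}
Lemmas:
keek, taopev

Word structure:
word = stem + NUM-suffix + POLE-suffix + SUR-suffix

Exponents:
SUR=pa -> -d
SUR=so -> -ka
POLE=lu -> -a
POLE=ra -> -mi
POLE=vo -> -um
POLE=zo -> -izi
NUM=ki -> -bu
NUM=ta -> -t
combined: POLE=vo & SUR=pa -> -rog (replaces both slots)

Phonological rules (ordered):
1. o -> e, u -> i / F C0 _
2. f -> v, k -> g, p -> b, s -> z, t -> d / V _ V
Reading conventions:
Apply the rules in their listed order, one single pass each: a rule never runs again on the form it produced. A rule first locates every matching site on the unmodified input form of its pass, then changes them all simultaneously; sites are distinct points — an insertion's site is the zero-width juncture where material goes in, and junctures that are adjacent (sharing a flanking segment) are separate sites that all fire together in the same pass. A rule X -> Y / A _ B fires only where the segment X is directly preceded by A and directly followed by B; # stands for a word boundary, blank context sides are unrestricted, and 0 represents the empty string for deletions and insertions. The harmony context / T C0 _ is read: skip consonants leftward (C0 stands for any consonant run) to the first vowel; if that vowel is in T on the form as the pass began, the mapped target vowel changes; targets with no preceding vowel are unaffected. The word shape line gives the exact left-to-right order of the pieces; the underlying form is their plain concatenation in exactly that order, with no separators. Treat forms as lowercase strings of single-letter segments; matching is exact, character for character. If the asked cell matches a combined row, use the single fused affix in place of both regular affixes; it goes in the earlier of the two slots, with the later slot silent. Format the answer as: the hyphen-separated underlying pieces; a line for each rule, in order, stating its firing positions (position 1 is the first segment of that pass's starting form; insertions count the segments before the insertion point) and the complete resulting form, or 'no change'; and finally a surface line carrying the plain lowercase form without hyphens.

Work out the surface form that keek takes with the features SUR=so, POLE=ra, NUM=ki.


underlying: keek-bu-mi-ka
1. o -> e, u -> i / F C0 _: fires at position(s) 6: keekbimika
2. f -> v, k -> g, p -> b, s -> z, t -> d / V _ V: fires at position(s) 9: keekbimiga
surface: keekbimiga


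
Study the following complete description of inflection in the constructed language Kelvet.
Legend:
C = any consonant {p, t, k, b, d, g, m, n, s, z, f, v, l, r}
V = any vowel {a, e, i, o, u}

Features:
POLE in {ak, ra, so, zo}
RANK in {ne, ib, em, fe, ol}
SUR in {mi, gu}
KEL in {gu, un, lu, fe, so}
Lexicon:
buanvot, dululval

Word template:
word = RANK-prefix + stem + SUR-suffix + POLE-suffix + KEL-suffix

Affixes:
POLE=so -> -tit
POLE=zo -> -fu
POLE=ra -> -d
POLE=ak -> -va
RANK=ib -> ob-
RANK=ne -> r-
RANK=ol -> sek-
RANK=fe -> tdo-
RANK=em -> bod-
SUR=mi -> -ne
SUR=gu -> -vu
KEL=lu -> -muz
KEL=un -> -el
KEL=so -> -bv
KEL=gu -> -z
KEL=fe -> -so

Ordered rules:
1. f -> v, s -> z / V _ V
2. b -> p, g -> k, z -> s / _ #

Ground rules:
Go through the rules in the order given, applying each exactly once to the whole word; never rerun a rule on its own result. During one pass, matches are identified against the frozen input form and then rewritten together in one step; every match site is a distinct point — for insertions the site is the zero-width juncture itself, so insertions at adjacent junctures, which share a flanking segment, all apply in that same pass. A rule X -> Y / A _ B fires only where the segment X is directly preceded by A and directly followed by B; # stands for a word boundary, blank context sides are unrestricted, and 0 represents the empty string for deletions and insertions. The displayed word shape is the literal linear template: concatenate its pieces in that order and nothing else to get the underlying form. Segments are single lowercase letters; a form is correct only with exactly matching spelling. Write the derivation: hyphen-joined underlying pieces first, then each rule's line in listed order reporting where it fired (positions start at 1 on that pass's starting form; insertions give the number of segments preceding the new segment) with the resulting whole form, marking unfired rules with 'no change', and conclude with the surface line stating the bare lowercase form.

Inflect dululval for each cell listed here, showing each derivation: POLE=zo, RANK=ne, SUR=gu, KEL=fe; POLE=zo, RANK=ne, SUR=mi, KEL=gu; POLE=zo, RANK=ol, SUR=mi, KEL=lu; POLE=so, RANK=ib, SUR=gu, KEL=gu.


cell POLE=zo, RANK=ne, SUR=gu, KEL=fe:
underlying: r-dululval-vu-fu-so
1. f -> v, s -> z / V _ V: fires at position(s) 12, 14: rdululvalvuvuzo
2. b -> p, g -> k, z -> s / _ #: no change
surface: rdululvalvuvuzo

cell POLE=zo, RANK=ne, SUR=mi, KEL=gu:
underlying: r-dululval-ne-fu-z
1. f -> v, s -> z / V _ V: fires at position(s) 12: rdululvalnevuz
2. b -> p, g -> k, z -> s / _ #: fires at position(s) 14: rdululvalnevus
surface: rdululvalnevus

cell POLE=zo, RANK=ol, SUR=mi, KEL=lu:
underlying: sek-dululval-ne-fu-muz
1. f -> v, s -> z / V _ V: fires at position(s) 14: sekdululvalnevumuz
2. b -> p, g -> k, z -> s / _ #: fires at position(s) 18: sekdululvalnevumus
surface: sekdululvalnevumus

cell POLE=so, RANK=ib, SUR=gu, KEL=gu:
underlying: ob-dululval-vu-tit-z
1. f -> v, s -> z / V _ V: no change
2. b -> p, g -> k, z -> s / _ #: fires at position(s) 16: obdululvalvutits
surface: obdululvalvutits


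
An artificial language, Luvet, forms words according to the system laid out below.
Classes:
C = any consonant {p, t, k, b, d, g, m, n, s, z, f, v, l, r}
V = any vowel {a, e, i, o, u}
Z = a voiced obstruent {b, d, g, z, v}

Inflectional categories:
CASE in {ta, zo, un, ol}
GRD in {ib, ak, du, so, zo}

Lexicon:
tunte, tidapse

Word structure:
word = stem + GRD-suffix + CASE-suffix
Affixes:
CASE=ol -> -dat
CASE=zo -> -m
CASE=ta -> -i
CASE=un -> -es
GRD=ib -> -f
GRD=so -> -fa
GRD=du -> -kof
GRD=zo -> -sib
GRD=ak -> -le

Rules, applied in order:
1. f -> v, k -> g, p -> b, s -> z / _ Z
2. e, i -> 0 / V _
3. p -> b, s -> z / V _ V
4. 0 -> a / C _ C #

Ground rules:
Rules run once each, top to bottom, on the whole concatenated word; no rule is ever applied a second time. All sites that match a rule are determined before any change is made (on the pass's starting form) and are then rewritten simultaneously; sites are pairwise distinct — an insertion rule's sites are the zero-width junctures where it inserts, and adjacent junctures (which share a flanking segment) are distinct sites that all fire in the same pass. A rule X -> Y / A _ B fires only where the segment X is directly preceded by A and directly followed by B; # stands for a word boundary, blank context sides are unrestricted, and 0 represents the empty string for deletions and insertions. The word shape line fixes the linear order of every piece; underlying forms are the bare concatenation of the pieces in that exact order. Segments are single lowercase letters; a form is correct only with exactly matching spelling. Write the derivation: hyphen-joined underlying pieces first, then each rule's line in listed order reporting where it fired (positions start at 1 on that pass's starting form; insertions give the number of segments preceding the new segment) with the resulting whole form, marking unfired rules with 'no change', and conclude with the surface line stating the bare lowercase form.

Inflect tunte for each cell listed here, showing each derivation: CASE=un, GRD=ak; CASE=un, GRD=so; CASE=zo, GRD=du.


cell CASE=un, GRD=ak:
underlying: tunte-le-es
1. f -> v, k -> g, p -> b, s -> z / _ Z: no change
2. e, i -> 0 / V _: fires at position(s) 8: tunteles
3. p -> b, s -> z / V _ V: no change
4. 0 -> a / C _ C #: no change
surface: tunteles

cell CASE=un, GRD=so:
underlying: tunte-fa-es
1. f -> v, k -> g, p -> b, s -> z / _ Z: no change
2. e, i -> 0 / V _: fires at position(s) 8: tuntefas
3. p -> b, s -> z / V _ V: no change
4. 0 -> a / C _ C #: no change
surface: tuntefas

cell CASE=zo, GRD=du:
underlying: tunte-kof-m
1. f -> v, k -> g, p -> b, s -> z / _ Z: no change
2. e, i -> 0 / V _: no change
3. p -> b, s -> z / V _ V: no change
4. 0 -> a / C _ C #: inserts after position(s) 8: tuntekofam
surface: tuntekofam


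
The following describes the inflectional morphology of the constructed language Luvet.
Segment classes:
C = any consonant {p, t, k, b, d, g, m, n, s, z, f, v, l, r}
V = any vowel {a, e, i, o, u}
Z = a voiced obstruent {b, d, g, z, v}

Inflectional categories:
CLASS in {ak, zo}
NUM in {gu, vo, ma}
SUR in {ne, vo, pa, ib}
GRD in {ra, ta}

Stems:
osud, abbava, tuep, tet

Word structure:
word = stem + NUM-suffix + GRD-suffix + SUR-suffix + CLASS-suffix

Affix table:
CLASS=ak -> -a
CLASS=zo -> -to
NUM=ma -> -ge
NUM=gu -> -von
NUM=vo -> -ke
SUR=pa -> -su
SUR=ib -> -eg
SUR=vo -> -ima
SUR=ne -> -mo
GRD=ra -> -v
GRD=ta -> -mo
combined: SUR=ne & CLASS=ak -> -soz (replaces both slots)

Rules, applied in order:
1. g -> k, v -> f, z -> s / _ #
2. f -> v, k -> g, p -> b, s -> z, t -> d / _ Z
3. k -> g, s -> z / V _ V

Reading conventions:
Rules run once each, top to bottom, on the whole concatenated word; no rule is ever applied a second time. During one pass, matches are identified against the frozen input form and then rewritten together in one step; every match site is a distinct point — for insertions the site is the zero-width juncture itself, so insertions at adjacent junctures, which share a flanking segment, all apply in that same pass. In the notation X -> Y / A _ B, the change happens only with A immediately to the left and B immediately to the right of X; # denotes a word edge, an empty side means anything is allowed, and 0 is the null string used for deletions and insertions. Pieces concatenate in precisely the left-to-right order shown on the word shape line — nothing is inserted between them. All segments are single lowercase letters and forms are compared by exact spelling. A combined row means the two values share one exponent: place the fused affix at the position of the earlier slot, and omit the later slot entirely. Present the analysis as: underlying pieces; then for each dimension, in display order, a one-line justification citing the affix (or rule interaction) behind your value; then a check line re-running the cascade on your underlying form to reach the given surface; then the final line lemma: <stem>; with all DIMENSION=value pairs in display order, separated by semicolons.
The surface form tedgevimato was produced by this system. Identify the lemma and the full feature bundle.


underlying: tet-ge-v-ima-to
CLASS=zo - signalled by the affix -to
NUM=ma - signalled by the affix -ge
SUR=vo - signalled by the affix -ima
GRD=ra - signalled by the affix -v
check: tetgevimato -> tetgevimato -> tedgevimato -> tedgevimato
lemma: tet; CLASS=zo; NUM=ma; SUR=vo; GRD=ra


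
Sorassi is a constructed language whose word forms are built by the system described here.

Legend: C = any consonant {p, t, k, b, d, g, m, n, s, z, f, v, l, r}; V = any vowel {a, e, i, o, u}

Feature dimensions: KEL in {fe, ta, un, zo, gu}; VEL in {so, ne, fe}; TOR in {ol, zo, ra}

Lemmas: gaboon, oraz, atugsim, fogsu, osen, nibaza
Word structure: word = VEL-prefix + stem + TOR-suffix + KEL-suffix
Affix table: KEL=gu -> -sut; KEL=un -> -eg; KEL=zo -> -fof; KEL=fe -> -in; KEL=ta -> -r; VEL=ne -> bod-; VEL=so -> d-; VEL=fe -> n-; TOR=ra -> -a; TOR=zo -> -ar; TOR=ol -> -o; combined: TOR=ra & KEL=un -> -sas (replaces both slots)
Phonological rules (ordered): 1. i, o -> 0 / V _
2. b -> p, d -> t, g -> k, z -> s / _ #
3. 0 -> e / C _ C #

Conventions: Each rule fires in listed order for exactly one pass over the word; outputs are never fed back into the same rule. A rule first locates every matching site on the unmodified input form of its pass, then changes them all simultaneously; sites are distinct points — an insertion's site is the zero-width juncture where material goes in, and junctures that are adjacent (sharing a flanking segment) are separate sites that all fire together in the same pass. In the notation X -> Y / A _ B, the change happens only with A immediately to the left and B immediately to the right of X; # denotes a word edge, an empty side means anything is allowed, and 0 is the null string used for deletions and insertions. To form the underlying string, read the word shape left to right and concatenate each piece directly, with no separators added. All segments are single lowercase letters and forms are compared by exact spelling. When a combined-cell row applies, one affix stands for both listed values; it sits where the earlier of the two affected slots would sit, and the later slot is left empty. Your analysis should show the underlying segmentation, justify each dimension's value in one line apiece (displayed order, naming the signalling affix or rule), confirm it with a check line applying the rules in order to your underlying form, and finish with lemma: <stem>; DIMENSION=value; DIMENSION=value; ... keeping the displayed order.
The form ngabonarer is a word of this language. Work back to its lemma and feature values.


underlying: n-gaboon-ar-r
KEL=ta - signalled by the affix -r
VEL=fe - signalled by the affix n-
TOR=zo - signalled by the affix -ar
check: ngaboonarr -> ngabonarr -> ngabonarr -> ngabonarer
lemma: gaboon; KEL=ta; VEL=fe; TOR=zo


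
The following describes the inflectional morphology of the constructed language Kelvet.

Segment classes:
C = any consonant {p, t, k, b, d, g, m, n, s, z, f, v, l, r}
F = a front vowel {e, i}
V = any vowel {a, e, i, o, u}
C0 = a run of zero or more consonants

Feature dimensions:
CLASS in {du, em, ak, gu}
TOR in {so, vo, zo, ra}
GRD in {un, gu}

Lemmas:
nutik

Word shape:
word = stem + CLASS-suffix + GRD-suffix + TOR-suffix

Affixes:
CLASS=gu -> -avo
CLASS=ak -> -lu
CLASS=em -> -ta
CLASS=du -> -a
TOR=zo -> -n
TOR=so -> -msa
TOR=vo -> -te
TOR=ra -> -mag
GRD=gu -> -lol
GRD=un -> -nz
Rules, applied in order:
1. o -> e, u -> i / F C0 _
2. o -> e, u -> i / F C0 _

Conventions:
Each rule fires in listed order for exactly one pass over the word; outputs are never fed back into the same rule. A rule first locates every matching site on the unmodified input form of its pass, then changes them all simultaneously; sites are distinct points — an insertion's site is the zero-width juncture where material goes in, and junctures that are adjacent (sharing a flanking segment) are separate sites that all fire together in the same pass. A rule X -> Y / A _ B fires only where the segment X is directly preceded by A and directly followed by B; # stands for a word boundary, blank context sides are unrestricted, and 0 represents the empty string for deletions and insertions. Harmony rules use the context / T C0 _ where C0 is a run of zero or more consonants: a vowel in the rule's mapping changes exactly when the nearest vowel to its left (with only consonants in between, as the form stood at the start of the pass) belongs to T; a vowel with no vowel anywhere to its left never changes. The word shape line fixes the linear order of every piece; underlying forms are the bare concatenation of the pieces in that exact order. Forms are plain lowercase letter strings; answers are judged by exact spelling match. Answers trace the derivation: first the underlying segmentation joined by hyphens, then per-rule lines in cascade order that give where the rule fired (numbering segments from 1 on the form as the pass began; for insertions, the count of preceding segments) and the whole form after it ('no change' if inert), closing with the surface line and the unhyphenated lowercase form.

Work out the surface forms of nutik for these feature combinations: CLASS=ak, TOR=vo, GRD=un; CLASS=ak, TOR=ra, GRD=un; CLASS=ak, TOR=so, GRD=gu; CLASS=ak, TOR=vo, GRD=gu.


cell CLASS=ak, TOR=vo, GRD=un:
underlying: nutik-lu-nz-te
1. o -> e, u -> i / F C0 _: fires at position(s) 7: nutiklinzte
2. o -> e, u -> i / F C0 _: no change
surface: nutiklinzte

cell CLASS=ak, TOR=ra, GRD=un:
underlying: nutik-lu-nz-mag
1. o -> e, u -> i / F C0 _: fires at position(s) 7: nutiklinzmag
2. o -> e, u -> i / F C0 _: no change
surface: nutiklinzmag

cell CLASS=ak, TOR=so, GRD=gu:
underlying: nutik-lu-lol-msa
1. o -> e, u -> i / F C0 _: fires at position(s) 7: nutiklilolmsa
2. o -> e, u -> i / F C0 _: fires at position(s) 9: nutiklilelmsa
surface: nutiklilelmsa

cell CLASS=ak, TOR=vo, GRD=gu:
underlying: nutik-lu-lol-te
1. o -> e, u -> i / F C0 _: fires at position(s) 7: nutiklilolte
2. o -> e, u -> i / F C0 _: fires at position(s) 9: nutiklilelte
surface: nutiklilelte


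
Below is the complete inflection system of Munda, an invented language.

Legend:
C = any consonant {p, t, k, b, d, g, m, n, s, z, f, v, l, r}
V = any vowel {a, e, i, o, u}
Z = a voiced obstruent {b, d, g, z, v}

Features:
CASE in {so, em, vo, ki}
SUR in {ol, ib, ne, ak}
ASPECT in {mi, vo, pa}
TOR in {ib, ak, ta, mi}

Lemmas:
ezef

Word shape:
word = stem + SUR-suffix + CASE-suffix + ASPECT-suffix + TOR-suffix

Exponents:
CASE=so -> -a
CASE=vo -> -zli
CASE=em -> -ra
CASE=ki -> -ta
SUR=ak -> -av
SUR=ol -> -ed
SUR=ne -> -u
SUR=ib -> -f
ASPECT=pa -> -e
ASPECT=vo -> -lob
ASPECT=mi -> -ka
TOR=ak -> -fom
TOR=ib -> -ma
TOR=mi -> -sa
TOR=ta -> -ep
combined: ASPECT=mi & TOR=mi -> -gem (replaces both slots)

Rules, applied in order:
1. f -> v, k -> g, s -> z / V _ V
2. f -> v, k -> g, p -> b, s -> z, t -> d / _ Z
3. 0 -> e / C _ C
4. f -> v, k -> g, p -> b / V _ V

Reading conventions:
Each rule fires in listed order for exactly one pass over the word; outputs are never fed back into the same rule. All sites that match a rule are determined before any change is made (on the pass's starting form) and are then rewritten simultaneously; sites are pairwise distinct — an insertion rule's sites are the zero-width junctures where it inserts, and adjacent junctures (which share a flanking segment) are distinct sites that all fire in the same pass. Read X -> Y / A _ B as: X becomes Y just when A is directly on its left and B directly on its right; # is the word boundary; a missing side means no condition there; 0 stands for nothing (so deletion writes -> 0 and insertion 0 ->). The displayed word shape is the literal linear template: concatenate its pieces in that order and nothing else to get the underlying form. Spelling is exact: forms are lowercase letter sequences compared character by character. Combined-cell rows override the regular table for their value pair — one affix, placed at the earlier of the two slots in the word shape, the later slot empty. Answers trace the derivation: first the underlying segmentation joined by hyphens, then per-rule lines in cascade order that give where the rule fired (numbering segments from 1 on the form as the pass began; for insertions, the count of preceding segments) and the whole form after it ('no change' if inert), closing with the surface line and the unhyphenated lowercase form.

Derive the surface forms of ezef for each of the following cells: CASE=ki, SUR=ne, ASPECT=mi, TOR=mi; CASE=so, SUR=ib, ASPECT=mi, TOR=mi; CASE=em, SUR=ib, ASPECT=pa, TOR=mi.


cell CASE=ki, SUR=ne, ASPECT=mi, TOR=mi:
underlying: ezef-u-ta-gem
1. f -> v, k -> g, s -> z / V _ V: fires at position(s) 4: ezevutagem
2. f -> v, k -> g, p -> b, s -> z, t -> d / _ Z: no change
3. 0 -> e / C _ C: no change
4. f -> v, k -> g, p -> b / V _ V: no change
surface: ezevutagem

cell CASE=so, SUR=ib, ASPECT=mi, TOR=mi:
underlying: ezef-f-a-gem
1. f -> v, k -> g, s -> z / V _ V: no change
2. f -> v, k -> g, p -> b, s -> z, t -> d / _ Z: no change
3. 0 -> e / C _ C: inserts after position(s) 4: ezefefagem
4. f -> v, k -> g, p -> b / V _ V: fires at position(s) 4, 6: ezevevagem
surface: ezevevagem

cell CASE=em, SUR=ib, ASPECT=pa, TOR=mi:
underlying: ezef-f-ra-e-sa
1. f -> v, k -> g, s -> z / V _ V: fires at position(s) 9: ezeffraeza
2. f -> v, k -> g, p -> b, s -> z, t -> d / _ Z: no change
3. 0 -> e / C _ C: inserts after position(s) 4, 5: ezefeferaeza
4. f -> v, k -> g, p -> b / V _ V: fires at position(s) 4, 6: ezeveveraeza
surface: ezeveveraeza


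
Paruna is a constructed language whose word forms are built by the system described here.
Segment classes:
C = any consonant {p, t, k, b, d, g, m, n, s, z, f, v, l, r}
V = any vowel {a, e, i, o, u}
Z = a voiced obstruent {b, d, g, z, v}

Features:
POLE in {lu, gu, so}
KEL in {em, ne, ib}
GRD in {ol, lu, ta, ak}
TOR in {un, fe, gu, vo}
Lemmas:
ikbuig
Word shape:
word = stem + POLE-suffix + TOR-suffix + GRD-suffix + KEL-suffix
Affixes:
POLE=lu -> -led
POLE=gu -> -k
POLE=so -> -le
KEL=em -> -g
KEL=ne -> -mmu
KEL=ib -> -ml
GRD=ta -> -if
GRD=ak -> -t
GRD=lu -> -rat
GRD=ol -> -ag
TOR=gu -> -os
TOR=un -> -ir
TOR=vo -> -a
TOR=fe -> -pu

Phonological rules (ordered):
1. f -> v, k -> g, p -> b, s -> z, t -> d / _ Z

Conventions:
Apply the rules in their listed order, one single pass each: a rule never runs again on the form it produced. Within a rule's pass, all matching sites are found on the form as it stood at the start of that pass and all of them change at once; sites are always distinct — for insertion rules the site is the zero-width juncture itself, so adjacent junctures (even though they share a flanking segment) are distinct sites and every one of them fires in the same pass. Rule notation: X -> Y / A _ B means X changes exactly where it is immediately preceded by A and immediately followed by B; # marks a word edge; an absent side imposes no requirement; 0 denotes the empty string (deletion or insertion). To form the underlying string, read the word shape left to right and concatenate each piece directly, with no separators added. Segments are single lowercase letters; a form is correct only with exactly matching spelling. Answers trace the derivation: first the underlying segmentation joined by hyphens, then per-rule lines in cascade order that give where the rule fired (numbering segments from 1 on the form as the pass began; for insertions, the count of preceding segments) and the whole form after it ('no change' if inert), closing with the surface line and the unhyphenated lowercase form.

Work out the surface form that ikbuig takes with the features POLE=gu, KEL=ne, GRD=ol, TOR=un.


underlying: ikbuig-k-ir-ag-mmu
1. f -> v, k -> g, p -> b, s -> z, t -> d / _ Z: fires at position(s) 2: igbuigkiragmmu
surface: igbuigkiragmmu


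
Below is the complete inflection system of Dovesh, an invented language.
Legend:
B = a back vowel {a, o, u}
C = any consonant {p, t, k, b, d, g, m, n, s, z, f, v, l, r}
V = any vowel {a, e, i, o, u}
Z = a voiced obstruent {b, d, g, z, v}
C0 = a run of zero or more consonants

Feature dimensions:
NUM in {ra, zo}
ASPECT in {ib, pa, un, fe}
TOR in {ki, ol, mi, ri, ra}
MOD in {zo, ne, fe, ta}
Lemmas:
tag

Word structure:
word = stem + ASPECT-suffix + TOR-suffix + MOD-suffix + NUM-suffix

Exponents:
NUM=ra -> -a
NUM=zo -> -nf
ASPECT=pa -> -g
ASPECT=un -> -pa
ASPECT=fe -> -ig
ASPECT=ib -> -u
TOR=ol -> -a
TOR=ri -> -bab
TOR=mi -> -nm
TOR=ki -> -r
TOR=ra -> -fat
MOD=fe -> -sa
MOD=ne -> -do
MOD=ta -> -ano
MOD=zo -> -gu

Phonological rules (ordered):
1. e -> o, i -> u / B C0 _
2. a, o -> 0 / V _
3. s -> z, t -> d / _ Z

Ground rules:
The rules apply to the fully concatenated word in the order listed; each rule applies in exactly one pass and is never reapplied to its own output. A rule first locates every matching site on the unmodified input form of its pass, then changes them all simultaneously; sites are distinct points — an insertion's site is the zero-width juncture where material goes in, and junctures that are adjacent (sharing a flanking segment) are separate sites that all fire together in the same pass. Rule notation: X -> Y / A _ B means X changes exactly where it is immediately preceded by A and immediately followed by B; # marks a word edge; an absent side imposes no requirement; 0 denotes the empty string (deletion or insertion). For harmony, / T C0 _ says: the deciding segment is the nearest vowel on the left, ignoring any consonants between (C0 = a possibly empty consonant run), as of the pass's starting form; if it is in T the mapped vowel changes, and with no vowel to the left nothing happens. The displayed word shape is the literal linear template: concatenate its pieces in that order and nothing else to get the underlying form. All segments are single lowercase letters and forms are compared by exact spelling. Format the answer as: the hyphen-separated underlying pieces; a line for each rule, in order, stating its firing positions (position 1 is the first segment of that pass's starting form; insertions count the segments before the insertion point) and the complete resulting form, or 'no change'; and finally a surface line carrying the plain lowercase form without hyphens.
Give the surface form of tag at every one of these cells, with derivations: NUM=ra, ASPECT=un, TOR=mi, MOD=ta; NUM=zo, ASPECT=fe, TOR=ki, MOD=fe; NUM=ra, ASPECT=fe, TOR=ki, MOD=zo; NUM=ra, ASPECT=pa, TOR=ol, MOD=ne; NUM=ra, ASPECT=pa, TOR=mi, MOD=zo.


cell NUM=ra, ASPECT=un, TOR=mi, MOD=ta:
underlying: tag-pa-nm-ano-a
1. e -> o, i -> u / B C0 _: no change
2. a, o -> 0 / V _: fires at position(s) 11: tagpanmano
3. s -> z, t -> d / _ Z: no change
surface: tagpanmano

cell NUM=zo, ASPECT=fe, TOR=ki, MOD=fe:
underlying: tag-ig-r-sa-nf
1. e -> o, i -> u / B C0 _: fires at position(s) 4: tagugrsanf
2. a, o -> 0 / V _: no change
3. s -> z, t -> d / _ Z: no change
surface: tagugrsanf

cell NUM=ra, ASPECT=fe, TOR=ki, MOD=zo:
underlying: tag-ig-r-gu-a
1. e -> o, i -> u / B C0 _: fires at position(s) 4: tagugrgua
2. a, o -> 0 / V _: fires at position(s) 9: tagugrgu
3. s -> z, t -> d / _ Z: no change
surface: tagugrgu

cell NUM=ra, ASPECT=pa, TOR=ol, MOD=ne:
underlying: tag-g-a-do-a
1. e -> o, i -> u / B C0 _: no change
2. a, o -> 0 / V _: fires at position(s) 8: taggado
3. s -> z, t -> d / _ Z: no change
surface: taggado

cell NUM=ra, ASPECT=pa, TOR=mi, MOD=zo:
underlying: tag-g-nm-gu-a
1. e -> o, i -> u / B C0 _: no change
2. a, o -> 0 / V _: fires at position(s) 9: taggnmgu
3. s -> z, t -> d / _ Z: no change
surface: taggnmgu
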